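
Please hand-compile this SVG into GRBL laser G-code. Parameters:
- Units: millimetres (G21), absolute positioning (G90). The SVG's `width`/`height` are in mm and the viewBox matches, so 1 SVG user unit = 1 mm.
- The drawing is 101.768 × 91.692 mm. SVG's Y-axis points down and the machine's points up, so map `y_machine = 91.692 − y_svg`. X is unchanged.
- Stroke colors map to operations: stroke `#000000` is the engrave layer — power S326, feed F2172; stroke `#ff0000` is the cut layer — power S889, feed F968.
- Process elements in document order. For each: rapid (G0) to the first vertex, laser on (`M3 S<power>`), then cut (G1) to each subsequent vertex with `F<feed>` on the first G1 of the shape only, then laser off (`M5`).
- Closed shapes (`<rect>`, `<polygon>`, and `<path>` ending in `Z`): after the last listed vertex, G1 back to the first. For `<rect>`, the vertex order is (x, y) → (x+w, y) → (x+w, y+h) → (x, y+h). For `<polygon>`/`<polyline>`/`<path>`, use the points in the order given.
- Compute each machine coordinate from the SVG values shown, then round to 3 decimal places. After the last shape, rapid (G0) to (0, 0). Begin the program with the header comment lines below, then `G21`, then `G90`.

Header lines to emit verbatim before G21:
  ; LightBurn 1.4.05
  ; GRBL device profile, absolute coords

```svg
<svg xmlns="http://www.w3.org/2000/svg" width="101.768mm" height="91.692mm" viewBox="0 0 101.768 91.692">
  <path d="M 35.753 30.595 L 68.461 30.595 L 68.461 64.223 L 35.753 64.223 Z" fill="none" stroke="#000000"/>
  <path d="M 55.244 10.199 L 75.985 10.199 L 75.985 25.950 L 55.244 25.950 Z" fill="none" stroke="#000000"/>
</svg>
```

viewBox `0 0 101.768 91.692` with mm width/height → 1 unit = 1 mm. Flip: y_m = 91.692 − y_svg.

**Shape 1** — `<path>` rectangle, stroke `#000000` → engrave (S326, F2172). Machine vertices: (35.753,61.097) → (68.461,61.097) → (68.461,27.469) → (35.753,27.469) → (35.753,61.097). Closed: final G1 returns to the first vertex.

**Shape 2** — `<path>` rectangle, stroke `#000000` → engrave (S326, F2172). Machine vertices: (55.244,81.493) → (75.985,81.493) → (75.985,65.742) → (55.244,65.742) → (55.244,81.493). Closed: final G1 returns to the first vertex.

; LightBurn 1.4.05
; GRBL device profile, absolute coords
G21
G90
G0 X35.753 Y61.097
M3 S326
G1 X68.461 Y61.097 F2172
G1 X68.461 Y27.469
G1 X35.753 Y27.469
G1 X35.753 Y61.097
M5
G0 X55.244 Y81.493
M3 S326
G1 X75.985 Y81.493 F2172
G1 X75.985 Y65.742
G1 X55.244 Y65.742
G1 X55.244 Y81.493
M5
G0 X0.000 Y0.000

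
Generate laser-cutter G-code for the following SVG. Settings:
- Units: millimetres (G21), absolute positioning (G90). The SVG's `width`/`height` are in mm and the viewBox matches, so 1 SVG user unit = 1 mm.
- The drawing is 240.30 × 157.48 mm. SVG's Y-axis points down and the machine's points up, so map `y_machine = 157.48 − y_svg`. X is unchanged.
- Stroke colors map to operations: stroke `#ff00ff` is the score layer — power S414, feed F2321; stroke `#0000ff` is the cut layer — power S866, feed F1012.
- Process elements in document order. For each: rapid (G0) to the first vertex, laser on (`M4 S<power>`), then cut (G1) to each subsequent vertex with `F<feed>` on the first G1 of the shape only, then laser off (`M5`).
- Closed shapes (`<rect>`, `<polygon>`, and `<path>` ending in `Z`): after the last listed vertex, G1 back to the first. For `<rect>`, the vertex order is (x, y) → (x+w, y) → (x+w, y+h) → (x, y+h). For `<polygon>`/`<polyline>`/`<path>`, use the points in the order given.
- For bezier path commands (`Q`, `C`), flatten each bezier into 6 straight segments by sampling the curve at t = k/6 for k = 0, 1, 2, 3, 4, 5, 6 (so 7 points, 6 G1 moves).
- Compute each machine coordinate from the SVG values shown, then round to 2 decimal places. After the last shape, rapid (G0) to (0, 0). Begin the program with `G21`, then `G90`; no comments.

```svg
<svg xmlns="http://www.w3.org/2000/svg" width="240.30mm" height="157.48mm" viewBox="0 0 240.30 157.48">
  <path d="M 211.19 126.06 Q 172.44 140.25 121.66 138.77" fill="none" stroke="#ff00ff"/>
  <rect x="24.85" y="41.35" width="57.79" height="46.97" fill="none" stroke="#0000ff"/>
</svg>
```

G21
G90
G0 X211.19 Y31.42
M4 S414
G1 X197.94 Y27.13 F2321
G1 X184.02 Y23.70
G1 X169.43 Y21.15
G1 X154.18 Y19.46
G1 X138.25 Y18.65
G1 X121.66 Y18.71
M5
G0 X24.85 Y116.13
M4 S866
G1 X82.64 Y116.13 F1012
G1 X82.64 Y69.16
G1 X24.85 Y69.16
G1 X24.85 Y116.13
M5
G0 X0.00 Y0.00

viewBox `0 0 240.30 157.48` with mm width/height → 1 unit = 1 mm. Flip: y_m = 157.48 − y_svg.

**Shape 1** — `<path>` quadratic bezier, stroke `#ff00ff` → score (S414, F2321). Control points (SVG): P0=(211.19,126.06), P1=(172.44,140.25), P2=(121.66,138.77); sampled at t=k/6. Machine vertices: (211.19,31.42) → (197.94,27.13) → (184.02,23.70) → (169.43,21.15) → (154.18,19.46) → (138.25,18.65) → (121.66,18.71). Open path.

**Shape 2** — `<rect>` rectangle, stroke `#0000ff` → cut (S866, F1012). Machine vertices: (24.85,116.13) → (82.64,116.13) → (82.64,69.16) → (24.85,69.16) → (24.85,116.13). Closed: final G1 returns to the first vertex.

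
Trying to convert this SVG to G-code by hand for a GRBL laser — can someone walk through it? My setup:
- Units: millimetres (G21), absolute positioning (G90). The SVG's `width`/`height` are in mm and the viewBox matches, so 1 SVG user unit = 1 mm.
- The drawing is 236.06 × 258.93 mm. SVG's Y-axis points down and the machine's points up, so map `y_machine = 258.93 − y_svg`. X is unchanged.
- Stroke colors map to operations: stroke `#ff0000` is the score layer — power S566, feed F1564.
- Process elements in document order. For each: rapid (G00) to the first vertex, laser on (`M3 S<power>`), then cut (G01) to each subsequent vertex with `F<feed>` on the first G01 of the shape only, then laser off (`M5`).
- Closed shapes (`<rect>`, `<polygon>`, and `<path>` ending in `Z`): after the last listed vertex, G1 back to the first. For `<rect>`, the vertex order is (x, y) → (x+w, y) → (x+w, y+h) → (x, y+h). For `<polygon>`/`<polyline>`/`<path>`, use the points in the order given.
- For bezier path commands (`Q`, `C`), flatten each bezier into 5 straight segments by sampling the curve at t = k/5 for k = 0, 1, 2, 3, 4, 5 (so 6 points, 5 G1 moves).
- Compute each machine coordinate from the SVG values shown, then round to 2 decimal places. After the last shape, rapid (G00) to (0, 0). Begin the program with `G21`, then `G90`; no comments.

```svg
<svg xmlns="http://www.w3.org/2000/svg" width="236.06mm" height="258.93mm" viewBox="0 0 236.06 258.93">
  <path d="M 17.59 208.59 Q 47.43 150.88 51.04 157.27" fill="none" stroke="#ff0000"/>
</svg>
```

G21
G90
G00 X17.59 Y50.34
M3 S566
G01 X28.48 Y70.86 F1564
G01 X37.27 Y86.25
G01 X43.96 Y96.52
G01 X48.55 Y101.65
G01 X51.04 Y101.66
M5
G00 X0.00 Y0.00

Since the viewBox matches the mm dimensions, user units are millimetres directly. The only transform is the Y-flip y_m = 258.93 − y_svg.

Shape 1 is a quadratic bezier drawn with `<path>`. Its stroke #ff0000 means score at S566, F1564. After flipping Y the toolpath is (17.59,50.34) → (28.48,70.86) → (37.27,86.25) → (43.96,96.52) → (48.55,101.65) → (51.04,101.66).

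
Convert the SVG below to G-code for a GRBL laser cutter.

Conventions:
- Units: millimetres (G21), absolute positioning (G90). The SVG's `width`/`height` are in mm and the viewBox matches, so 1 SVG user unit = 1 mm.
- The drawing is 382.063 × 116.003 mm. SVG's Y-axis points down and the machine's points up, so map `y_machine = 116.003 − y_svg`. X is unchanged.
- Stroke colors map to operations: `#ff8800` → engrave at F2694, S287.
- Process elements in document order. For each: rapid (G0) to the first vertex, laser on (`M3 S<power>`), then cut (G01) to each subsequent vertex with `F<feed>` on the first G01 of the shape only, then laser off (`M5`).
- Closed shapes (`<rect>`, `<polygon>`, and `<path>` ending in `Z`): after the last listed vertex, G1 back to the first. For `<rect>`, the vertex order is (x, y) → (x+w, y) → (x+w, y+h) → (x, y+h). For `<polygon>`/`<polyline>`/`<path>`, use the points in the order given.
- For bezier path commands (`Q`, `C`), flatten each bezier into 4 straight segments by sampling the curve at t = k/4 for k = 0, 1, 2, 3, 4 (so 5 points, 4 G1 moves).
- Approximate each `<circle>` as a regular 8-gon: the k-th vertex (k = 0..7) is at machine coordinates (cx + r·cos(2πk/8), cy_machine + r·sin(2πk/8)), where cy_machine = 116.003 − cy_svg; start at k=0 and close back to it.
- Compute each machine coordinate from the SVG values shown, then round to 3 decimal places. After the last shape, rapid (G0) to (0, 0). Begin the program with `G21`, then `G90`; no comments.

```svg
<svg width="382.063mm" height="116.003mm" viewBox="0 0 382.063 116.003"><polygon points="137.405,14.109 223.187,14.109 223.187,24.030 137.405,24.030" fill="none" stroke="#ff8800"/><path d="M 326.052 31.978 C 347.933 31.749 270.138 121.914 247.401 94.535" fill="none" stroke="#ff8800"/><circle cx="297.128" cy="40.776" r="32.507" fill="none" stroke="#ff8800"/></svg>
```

G21
G90
G0 X137.405 Y101.894
M3 S287
G01 X223.187 Y101.894 F2694
G01 X223.187 Y91.973
G01 X137.405 Y91.973
G01 X137.405 Y101.894
M5
G0 X326.052 Y84.025
M3 S287
G01 X326.191 Y70.497 F2694
G01 X303.458 Y42.565
G01 X272.359 Y19.724
G01 X247.401 Y21.468
M5
G0 X329.635 Y75.227
M3 S287
G01 X320.114 Y98.213 F2694
G01 X297.128 Y107.734
G01 X274.142 Y98.213
G01 X264.621 Y75.227
G01 X274.142 Y52.241
G01 X297.128 Y42.720
G01 X320.114 Y52.241
G01 X329.635 Y75.227
M5
G0 X0.000 Y0.000

viewBox `0 0 382.063 116.003` with mm width/height → 1 unit = 1 mm. Flip: y_m = 116.003 − y_svg.

**Shape 1** — `<polygon>` rectangle, stroke `#ff8800` → engrave (S287, F2694). Machine vertices: (137.405,101.894) → (223.187,101.894) → (223.187,91.973) → (137.405,91.973) → (137.405,101.894). Closed: final G1 returns to the first vertex.

**Shape 2** — `<path>` cubic bezier, stroke `#ff8800` → engrave (S287, F2694). Control points (SVG): P0=(326.052,31.978), P1=(347.933,31.749), P2=(270.138,121.914), P3=(247.401,94.535); sampled at t=k/4. Machine vertices: (326.052,84.025) → (326.191,70.497) → (303.458,42.565) → (272.359,19.724) → (247.401,21.468). Open path.

**Shape 3** — `<circle>` circle, stroke `#ff8800` → engrave (S287, F2694). Machine vertices: (329.635,75.227) → (320.114,98.213) → (297.128,107.734) → (274.142,98.213) → (264.621,75.227) → (274.142,52.241) → (297.128,42.720) → (320.114,52.241) → (329.635,75.227). Closed: final G1 returns to the first vertex.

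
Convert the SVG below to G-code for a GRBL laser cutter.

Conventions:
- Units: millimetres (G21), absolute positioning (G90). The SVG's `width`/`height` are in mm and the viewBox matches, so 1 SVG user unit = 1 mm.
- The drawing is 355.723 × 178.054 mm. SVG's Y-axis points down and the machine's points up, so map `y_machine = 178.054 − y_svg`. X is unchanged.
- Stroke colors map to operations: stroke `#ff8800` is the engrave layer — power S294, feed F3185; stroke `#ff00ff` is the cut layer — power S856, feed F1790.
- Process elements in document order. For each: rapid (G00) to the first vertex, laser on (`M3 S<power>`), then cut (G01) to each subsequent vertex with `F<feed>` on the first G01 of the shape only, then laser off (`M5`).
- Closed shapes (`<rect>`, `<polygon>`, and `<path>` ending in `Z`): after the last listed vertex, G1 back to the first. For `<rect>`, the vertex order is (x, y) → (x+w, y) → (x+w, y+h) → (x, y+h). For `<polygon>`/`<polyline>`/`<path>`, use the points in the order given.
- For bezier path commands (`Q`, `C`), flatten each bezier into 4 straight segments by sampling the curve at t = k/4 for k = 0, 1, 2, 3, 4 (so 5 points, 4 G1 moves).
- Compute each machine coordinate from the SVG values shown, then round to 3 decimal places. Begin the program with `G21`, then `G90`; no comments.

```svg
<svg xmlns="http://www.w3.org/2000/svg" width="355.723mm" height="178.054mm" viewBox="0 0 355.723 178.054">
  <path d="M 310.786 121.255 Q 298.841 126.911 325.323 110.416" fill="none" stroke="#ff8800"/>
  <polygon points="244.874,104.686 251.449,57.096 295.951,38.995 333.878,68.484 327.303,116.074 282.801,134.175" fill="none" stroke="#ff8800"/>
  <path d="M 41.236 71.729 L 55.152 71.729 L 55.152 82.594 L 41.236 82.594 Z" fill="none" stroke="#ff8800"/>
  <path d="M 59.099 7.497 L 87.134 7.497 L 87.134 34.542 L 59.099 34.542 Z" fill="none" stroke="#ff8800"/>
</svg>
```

G21
G90
G00 X310.786 Y56.799
M3 S294
G01 X307.215 Y55.355 F3185
G01 X308.448 Y56.681
G01 X314.484 Y60.775
G01 X325.323 Y67.638
M5
G00 X244.874 Y73.368
M3 S294
G01 X251.449 Y120.958 F3185
G01 X295.951 Y139.059
G01 X333.878 Y109.570
G01 X327.303 Y61.980
G01 X282.801 Y43.879
G01 X244.874 Y73.368
M5
G00 X41.236 Y106.325
M3 S294
G01 X55.152 Y106.325 F3185
G01 X55.152 Y95.460
G01 X41.236 Y95.460
G01 X41.236 Y106.325
M5
G00 X59.099 Y170.557
M3 S294
G01 X87.134 Y170.557 F3185
G01 X87.134 Y143.512
G01 X59.099 Y143.512
G01 X59.099 Y170.557
M5

1 u = 1 mm; y_m = 178.054 − y.

[1] `<path>` quadratic bezier, #ff8800→engrave S294 F3185: (310.786,56.799) → (307.215,55.355) → (308.448,56.681) → (314.484,60.775) → (325.323,67.638)

[2] `<polygon>` regular polygon, #ff8800→engrave S294 F3185: (244.874,73.368) → (251.449,120.958) → (295.951,139.059) → (333.878,109.570) → (327.303,61.980) → (282.801,43.879) → (244.874,73.368) (closed)

[3] `<path>` rectangle, #ff8800→engrave S294 F3185: (41.236,106.325) → (55.152,106.325) → (55.152,95.460) → (41.236,95.460) → (41.236,106.325) (closed)

[4] `<path>` rectangle, #ff8800→engrave S294 F3185: (59.099,170.557) → (87.134,170.557) → (87.134,143.512) → (59.099,143.512) → (59.099,170.557) (closed)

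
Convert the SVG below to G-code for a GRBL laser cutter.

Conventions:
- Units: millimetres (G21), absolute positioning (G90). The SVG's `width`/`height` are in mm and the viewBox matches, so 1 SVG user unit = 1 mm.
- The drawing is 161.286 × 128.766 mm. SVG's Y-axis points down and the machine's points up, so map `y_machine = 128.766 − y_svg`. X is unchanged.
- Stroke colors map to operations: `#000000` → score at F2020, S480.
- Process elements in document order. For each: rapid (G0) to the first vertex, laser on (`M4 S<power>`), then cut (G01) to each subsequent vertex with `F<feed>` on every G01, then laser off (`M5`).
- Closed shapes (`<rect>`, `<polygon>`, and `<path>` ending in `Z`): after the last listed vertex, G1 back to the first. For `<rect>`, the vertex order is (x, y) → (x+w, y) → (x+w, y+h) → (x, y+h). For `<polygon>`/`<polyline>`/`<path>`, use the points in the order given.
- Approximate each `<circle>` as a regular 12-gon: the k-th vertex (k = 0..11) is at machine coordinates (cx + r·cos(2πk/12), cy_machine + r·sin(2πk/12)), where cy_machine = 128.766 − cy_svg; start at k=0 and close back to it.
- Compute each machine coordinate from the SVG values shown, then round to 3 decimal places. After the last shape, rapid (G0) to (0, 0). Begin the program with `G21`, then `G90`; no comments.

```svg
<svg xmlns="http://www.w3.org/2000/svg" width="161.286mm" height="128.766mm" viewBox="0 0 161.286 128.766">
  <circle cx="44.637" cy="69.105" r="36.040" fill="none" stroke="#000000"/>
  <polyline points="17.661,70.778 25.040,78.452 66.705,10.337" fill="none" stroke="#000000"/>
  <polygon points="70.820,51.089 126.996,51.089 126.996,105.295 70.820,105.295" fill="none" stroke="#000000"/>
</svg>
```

viewBox `0 0 161.286 128.766` with mm width/height → 1 unit = 1 mm. Flip: y_m = 128.766 − y_svg.

**Shape 1** — `<circle>` circle, stroke `#000000` → score (S480, F2020). Machine vertices: (80.677,59.661) → (75.849,77.681) → (62.657,90.873) → (44.637,95.701) → (26.617,90.873) → (13.425,77.681) → (8.597,59.661) → (13.425,41.641) → (26.617,28.449) → (44.637,23.621) → (62.657,28.449) → (75.849,41.641) → (80.677,59.661). Closed: final G1 returns to the first vertex.

**Shape 2** — `<polyline>` open polyline, stroke `#000000` → score (S480, F2020). Machine vertices: (17.661,57.988) → (25.040,50.314) → (66.705,118.429). Open path.

**Shape 3** — `<polygon>` rectangle, stroke `#000000` → score (S480, F2020). Machine vertices: (70.820,77.677) → (126.996,77.677) → (126.996,23.471) → (70.820,23.471) → (70.820,77.677). Closed: final G1 returns to the first vertex.

G21
G90
G0 X80.677 Y59.661
M4 S480
G01 X75.849 Y77.681 F2020
G01 X62.657 Y90.873 F2020
G01 X44.637 Y95.701 F2020
G01 X26.617 Y90.873 F2020
G01 X13.425 Y77.681 F2020
G01 X8.597 Y59.661 F2020
G01 X13.425 Y41.641 F2020
G01 X26.617 Y28.449 F2020
G01 X44.637 Y23.621 F2020
G01 X62.657 Y28.449 F2020
G01 X75.849 Y41.641 F2020
G01 X80.677 Y59.661 F2020
M5
G0 X17.661 Y57.988
M4 S480
G01 X25.040 Y50.314 F2020
G01 X66.705 Y118.429 F2020
M5
G0 X70.820 Y77.677
M4 S480
G01 X126.996 Y77.677 F2020
G01 X126.996 Y23.471 F2020
G01 X70.820 Y23.471 F2020
G01 X70.820 Y77.677 F2020
M5
G0 X0.000 Y0.000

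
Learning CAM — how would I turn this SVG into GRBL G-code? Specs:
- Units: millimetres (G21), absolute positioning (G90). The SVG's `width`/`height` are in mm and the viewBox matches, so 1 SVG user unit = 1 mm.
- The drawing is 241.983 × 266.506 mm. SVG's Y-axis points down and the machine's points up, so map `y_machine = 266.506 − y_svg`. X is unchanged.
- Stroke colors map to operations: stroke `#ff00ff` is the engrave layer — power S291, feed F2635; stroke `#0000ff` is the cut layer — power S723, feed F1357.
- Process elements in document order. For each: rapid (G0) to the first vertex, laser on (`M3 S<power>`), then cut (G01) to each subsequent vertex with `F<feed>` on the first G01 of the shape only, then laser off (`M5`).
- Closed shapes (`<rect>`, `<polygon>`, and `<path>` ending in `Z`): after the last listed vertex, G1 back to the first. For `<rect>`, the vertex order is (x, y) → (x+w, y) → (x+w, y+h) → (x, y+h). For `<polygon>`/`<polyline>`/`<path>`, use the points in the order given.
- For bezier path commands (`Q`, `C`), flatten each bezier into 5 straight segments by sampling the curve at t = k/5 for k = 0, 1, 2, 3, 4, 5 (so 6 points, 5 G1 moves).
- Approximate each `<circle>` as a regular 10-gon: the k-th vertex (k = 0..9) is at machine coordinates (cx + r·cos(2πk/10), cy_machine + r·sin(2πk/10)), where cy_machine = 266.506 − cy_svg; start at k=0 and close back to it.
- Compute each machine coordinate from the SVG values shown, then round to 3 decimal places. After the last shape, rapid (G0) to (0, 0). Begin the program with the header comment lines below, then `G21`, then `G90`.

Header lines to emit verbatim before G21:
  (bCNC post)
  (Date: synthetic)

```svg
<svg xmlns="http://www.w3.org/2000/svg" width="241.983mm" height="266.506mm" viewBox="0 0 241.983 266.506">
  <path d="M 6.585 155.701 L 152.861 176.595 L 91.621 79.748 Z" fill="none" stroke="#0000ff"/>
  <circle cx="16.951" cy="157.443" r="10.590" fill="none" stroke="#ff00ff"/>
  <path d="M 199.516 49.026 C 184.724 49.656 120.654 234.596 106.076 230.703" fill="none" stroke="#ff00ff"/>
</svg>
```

viewBox `0 0 241.983 266.506` with mm width/height → 1 unit = 1 mm. Flip: y_m = 266.506 − y_svg.

**Shape 1** — `<path>` closed polygon, stroke `#0000ff` → cut (S723, F1357). Machine vertices: (6.585,110.805) → (152.861,89.911) → (91.621,186.758) → (6.585,110.805). Closed: final G1 returns to the first vertex.

**Shape 2** — `<circle>` circle, stroke `#ff00ff` → engrave (S291, F2635). Machine vertices: (27.541,109.063) → (25.518,115.288) → (20.223,119.135) → (13.679,119.135) → (8.384,115.288) → (6.361,109.063) → (8.384,102.838) → (13.679,98.991) → (20.223,98.991) → (25.518,102.838) → (27.541,109.063). Closed: final G1 returns to the first vertex.

**Shape 3** — `<path>` cubic bezier, stroke `#ff00ff` → engrave (S291, F2635). Control points (SVG): P0=(199.516,49.026), P1=(184.724,49.656), P2=(120.654,234.596), P3=(106.076,230.703); sampled at t=k/5. Machine vertices: (199.516,217.480) → (185.518,197.970) → (164.433,152.136) → (141.004,97.890) → (119.972,53.142) → (106.076,35.803). Open path.

(bCNC post)
(Date: synthetic)
G21
G90
G0 X6.585 Y110.805
M3 S723
G01 X152.861 Y89.911 F1357
G01 X91.621 Y186.758
G01 X6.585 Y110.805
M5
G0 X27.541 Y109.063
M3 S291
G01 X25.518 Y115.288 F2635
G01 X20.223 Y119.135
G01 X13.679 Y119.135
G01 X8.384 Y115.288
G01 X6.361 Y109.063
G01 X8.384 Y102.838
G01 X13.679 Y98.991
G01 X20.223 Y98.991
G01 X25.518 Y102.838
G01 X27.541 Y109.063
M5
G0 X199.516 Y217.480
M3 S291
G01 X185.518 Y197.970 F2635
G01 X164.433 Y152.136
G01 X141.004 Y97.890
G01 X119.972 Y53.142
G01 X106.076 Y35.803
M5
G0 X0.000 Y0.000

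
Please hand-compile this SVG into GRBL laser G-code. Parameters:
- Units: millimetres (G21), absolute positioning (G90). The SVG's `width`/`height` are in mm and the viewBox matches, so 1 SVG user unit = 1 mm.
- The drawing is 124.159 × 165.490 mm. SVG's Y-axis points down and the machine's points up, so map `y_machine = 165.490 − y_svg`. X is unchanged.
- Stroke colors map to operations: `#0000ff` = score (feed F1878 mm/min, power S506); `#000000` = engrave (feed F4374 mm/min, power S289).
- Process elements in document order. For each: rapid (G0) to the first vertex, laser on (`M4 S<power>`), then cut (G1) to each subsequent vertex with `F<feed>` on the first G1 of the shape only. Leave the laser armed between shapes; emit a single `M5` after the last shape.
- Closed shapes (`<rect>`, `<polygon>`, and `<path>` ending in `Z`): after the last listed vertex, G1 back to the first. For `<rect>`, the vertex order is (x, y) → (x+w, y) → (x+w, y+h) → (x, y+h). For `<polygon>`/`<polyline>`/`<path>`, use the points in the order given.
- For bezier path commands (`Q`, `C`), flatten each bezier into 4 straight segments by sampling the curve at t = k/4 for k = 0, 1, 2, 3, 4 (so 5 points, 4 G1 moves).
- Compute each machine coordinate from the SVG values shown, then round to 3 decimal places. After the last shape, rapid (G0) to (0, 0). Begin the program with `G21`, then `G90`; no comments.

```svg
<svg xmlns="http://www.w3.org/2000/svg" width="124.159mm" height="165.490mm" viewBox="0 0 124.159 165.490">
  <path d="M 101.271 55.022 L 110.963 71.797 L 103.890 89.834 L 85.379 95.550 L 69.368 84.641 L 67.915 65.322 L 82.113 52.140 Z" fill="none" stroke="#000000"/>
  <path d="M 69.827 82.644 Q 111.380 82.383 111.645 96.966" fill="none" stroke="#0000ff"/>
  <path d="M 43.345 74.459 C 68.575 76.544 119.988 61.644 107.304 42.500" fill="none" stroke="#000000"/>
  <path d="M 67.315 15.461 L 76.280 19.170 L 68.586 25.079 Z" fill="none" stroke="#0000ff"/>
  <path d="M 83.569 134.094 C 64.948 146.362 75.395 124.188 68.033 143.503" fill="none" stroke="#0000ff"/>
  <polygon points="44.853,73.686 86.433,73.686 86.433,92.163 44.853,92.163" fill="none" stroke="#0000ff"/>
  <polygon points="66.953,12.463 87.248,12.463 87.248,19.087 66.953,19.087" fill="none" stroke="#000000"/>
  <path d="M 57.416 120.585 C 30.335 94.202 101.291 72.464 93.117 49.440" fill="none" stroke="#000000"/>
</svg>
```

1 u = 1 mm; y_m = 165.490 − y.

[1] `<path>` regular polygon, #000000→engrave S289 F4374: (101.271,110.468) → (110.963,93.693) → (103.890,75.656) → (85.379,69.940) → (69.368,80.849) → (67.915,100.168) → (82.113,113.350) → (101.271,110.468) (closed)

[2] `<path>` quadratic bezier, #0000ff→score S506 F1878: (69.827,82.846) → (88.023,82.049) → (101.058,79.396) → (108.932,74.888) → (111.645,68.524)

[3] `<path>` cubic bezier, #000000→engrave S289 F4374: (43.345,91.031) → (65.766,92.453) → (89.542,99.050) → (106.209,109.627) → (107.304,122.990)

[4] `<path>` regular polygon, #0000ff→score S506 F1878: (67.315,150.029) → (76.280,146.320) → (68.586,140.411) → (67.315,150.029) (closed)

[5] `<path>` cubic bezier, #0000ff→score S506 F1878: (83.569,31.396) → (74.321,27.466) → (71.579,29.334) → (70.948,29.880) → (68.033,21.987)

[6] `<polygon>` rectangle, #0000ff→score S506 F1878: (44.853,91.804) → (86.433,91.804) → (86.433,73.327) → (44.853,73.327) → (44.853,91.804) (closed)

[7] `<polygon>` rectangle, #000000→engrave S289 F4374: (66.953,153.027) → (87.248,153.027) → (87.248,146.403) → (66.953,146.403) → (66.953,153.027) (closed)

[8] `<path>` cubic bezier, #000000→engrave S289 F4374: (57.416,44.905) → (52.719,63.914) → (68.176,81.737) → (87.179,98.930) → (93.117,116.050)

G21
G90
G0 X101.271 Y110.468
M4 S289
G1 X110.963 Y93.693 F4374
G1 X103.890 Y75.656
G1 X85.379 Y69.940
G1 X69.368 Y80.849
G1 X67.915 Y100.168
G1 X82.113 Y113.350
G1 X101.271 Y110.468
G0 X69.827 Y82.846
M4 S506
G1 X88.023 Y82.049 F1878
G1 X101.058 Y79.396
G1 X108.932 Y74.888
G1 X111.645 Y68.524
G0 X43.345 Y91.031
M4 S289
G1 X65.766 Y92.453 F4374
G1 X89.542 Y99.050
G1 X106.209 Y109.627
G1 X107.304 Y122.990
G0 X67.315 Y150.029
M4 S506
G1 X76.280 Y146.320 F1878
G1 X68.586 Y140.411
G1 X67.315 Y150.029
G0 X83.569 Y31.396
M4 S506
G1 X74.321 Y27.466 F1878
G1 X71.579 Y29.334
G1 X70.948 Y29.880
G1 X68.033 Y21.987
G0 X44.853 Y91.804
M4 S506
G1 X86.433 Y91.804 F1878
G1 X86.433 Y73.327
G1 X44.853 Y73.327
G1 X44.853 Y91.804
G0 X66.953 Y153.027
M4 S289
G1 X87.248 Y153.027 F4374
G1 X87.248 Y146.403
G1 X66.953 Y146.403
G1 X66.953 Y153.027
G0 X57.416 Y44.905
M4 S289
G1 X52.719 Y63.914 F4374
G1 X68.176 Y81.737
G1 X87.179 Y98.930
G1 X93.117 Y116.050
M5
G0 X0.000 Y0.000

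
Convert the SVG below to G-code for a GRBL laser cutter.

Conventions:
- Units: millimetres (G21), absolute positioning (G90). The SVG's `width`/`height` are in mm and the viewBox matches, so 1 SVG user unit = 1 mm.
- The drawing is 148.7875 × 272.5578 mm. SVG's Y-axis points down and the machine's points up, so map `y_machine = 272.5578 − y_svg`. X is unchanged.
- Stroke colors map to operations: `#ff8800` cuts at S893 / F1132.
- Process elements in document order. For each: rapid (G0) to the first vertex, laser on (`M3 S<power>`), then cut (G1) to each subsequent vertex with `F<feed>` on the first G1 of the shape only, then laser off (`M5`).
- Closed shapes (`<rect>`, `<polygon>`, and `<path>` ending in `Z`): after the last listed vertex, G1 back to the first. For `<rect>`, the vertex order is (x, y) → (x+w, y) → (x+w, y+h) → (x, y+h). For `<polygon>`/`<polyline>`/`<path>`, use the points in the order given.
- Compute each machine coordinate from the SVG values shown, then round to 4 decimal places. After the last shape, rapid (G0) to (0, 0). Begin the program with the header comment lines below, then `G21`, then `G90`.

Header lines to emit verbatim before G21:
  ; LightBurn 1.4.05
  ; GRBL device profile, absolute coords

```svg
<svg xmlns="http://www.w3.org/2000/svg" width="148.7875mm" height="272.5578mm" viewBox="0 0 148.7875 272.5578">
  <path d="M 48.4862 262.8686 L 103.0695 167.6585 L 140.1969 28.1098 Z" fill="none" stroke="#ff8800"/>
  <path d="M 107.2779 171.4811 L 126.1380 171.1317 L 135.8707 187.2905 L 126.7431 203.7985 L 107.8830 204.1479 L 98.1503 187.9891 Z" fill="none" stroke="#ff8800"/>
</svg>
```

; LightBurn 1.4.05
; GRBL device profile, absolute coords
G21
G90
G0 X48.4862 Y9.6892
M3 S893
G1 X103.0695 Y104.8993 F1132
G1 X140.1969 Y244.4480
G1 X48.4862 Y9.6892
M5
G0 X107.2779 Y101.0767
M3 S893
G1 X126.1380 Y101.4261 F1132
G1 X135.8707 Y85.2673
G1 X126.7431 Y68.7593
G1 X107.8830 Y68.4099
G1 X98.1503 Y84.5687
G1 X107.2779 Y101.0767
M5
G0 X0.0000 Y0.0000

viewBox `0 0 148.7875 272.5578` with mm width/height → 1 unit = 1 mm. Flip: y_m = 272.5578 − y_svg.

**Shape 1** — `<path>` closed polygon, stroke `#ff8800` → cut (S893, F1132). Machine vertices: (48.4862,9.6892) → (103.0695,104.8993) → (140.1969,244.4480) → (48.4862,9.6892). Closed: final G1 returns to the first vertex.

**Shape 2** — `<path>` regular polygon, stroke `#ff8800` → cut (S893, F1132). Machine vertices: (107.2779,101.0767) → (126.1380,101.4261) → (135.8707,85.2673) → (126.7431,68.7593) → (107.8830,68.4099) → (98.1503,84.5687) → (107.2779,101.0767). Closed: final G1 returns to the first vertex.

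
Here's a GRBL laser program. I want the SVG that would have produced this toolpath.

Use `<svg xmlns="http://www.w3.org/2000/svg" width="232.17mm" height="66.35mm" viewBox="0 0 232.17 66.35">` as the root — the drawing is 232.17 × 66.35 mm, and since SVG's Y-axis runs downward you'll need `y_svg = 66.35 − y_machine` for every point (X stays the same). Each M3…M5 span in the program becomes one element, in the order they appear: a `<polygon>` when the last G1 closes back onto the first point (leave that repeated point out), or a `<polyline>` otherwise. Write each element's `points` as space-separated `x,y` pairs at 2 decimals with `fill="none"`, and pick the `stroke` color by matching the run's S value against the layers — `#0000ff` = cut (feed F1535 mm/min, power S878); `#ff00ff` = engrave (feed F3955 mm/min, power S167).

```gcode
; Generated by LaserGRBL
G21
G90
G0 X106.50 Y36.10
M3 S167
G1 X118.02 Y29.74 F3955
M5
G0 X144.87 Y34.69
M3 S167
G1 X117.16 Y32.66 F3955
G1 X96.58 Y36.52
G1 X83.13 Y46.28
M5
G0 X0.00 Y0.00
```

<svg xmlns="http://www.w3.org/2000/svg" width="232.17mm" height="66.35mm" viewBox="0 0 232.17 66.35">
  <polyline points="106.50,30.25 118.02,36.61" fill="none" stroke="#ff00ff"/>
  <polyline points="144.87,31.66 117.16,33.69 96.58,29.83 83.13,20.07" fill="none" stroke="#ff00ff"/>
</svg>

Machine Y-up, SVG Y-down with viewBox height 66.35, so y_svg = 66.35 − y_machine; X carries over. Every run uses S167, so all elements get stroke `#ff00ff` (engrave).

Run 1: The run is open, so emit a `<polyline>` with points (Y-flipped): 106.50,30.25 118.02,36.61.

Run 2: The run is open, so emit a `<polyline>` with points (Y-flipped): 144.87,31.66 117.16,33.69 96.58,29.83 83.13,20.07.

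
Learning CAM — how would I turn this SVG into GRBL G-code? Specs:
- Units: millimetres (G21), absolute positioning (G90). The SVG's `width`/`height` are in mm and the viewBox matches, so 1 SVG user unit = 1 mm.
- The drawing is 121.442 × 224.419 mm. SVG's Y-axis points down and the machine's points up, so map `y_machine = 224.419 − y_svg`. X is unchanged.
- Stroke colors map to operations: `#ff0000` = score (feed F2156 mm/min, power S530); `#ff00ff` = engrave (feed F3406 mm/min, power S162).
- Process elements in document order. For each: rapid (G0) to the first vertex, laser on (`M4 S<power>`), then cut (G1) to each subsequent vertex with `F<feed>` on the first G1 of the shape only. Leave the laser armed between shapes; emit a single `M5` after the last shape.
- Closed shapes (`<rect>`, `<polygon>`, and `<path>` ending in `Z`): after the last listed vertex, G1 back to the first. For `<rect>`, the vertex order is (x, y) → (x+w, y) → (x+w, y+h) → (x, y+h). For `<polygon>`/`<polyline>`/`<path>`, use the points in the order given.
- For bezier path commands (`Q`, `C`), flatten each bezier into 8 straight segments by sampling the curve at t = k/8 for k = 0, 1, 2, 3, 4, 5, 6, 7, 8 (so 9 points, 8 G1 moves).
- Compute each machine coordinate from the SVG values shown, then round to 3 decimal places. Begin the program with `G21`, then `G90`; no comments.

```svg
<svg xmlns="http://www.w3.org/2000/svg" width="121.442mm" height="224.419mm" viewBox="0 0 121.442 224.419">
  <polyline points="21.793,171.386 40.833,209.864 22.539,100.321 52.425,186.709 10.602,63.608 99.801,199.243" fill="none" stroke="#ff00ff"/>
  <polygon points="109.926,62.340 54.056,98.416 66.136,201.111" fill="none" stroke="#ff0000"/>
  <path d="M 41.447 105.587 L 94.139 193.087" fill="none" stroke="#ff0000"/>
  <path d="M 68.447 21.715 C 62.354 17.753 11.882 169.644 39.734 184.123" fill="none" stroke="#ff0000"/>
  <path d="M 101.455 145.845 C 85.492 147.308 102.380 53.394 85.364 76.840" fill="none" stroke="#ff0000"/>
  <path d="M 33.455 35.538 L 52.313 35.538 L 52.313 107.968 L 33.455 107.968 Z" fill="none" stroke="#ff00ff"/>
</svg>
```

G21
G90
G0 X21.793 Y53.033
M4 S162
G1 X40.833 Y14.555 F3406
G1 X22.539 Y124.098
G1 X52.425 Y37.710
G1 X10.602 Y160.811
G1 X99.801 Y25.176
G0 X109.926 Y162.079
M4 S530
G1 X54.056 Y126.003 F2156
G1 X66.136 Y23.308
G1 X109.926 Y162.079
G0 X41.447 Y118.832
M4 S530
G1 X94.139 Y31.332 F2156
G0 X68.447 Y202.704
M4 S530
G1 X64.322 Y197.457 F2156
G1 X57.473 Y181.035
G1 X49.341 Y156.876
G1 X41.361 Y128.415
G1 X34.973 Y99.090
G1 X31.614 Y72.338
G1 X32.721 Y51.594
G1 X39.734 Y40.296
G0 X101.455 Y78.574
M4 S530
G1 X96.878 Y82.081 F2156
G1 X94.599 Y92.036
G1 X93.835 Y105.947
G1 X93.804 Y121.320
G1 X93.724 Y135.663
G1 X92.812 Y146.483
G1 X90.286 Y151.286
G1 X85.364 Y147.579
G0 X33.455 Y188.881
M4 S162
G1 X52.313 Y188.881 F3406
G1 X52.313 Y116.451
G1 X33.455 Y116.451
G1 X33.455 Y188.881
M5

viewBox `0 0 121.442 224.419` with mm width/height → 1 unit = 1 mm. Flip: y_m = 224.419 − y_svg.

**Shape 1** — `<polyline>` open polyline, stroke `#ff00ff` → engrave (S162, F3406). Machine vertices: (21.793,53.033) → (40.833,14.555) → (22.539,124.098) → (52.425,37.710) → (10.602,160.811) → (99.801,25.176). Open path.

**Shape 2** — `<polygon>` closed polygon, stroke `#ff0000` → score (S530, F2156). Machine vertices: (109.926,162.079) → (54.056,126.003) → (66.136,23.308) → (109.926,162.079). Closed: final G1 returns to the first vertex.

**Shape 3** — `<path>` line segment, stroke `#ff0000` → score (S530, F2156). Machine vertices: (41.447,118.832) → (94.139,31.332). Open path.

**Shape 4** — `<path>` cubic bezier, stroke `#ff0000` → score (S530, F2156). Control points (SVG): P0=(68.447,21.715), P1=(62.354,17.753), P2=(11.882,169.644), P3=(39.734,184.123); sampled at t=k/8. Machine vertices: (68.447,202.704) → (64.322,197.457) → (57.473,181.035) → (49.341,156.876) → (41.361,128.415) → (34.973,99.090) → (31.614,72.338) → (32.721,51.594) → (39.734,40.296). Open path.

**Shape 5** — `<path>` cubic bezier, stroke `#ff0000` → score (S530, F2156). Control points (SVG): P0=(101.455,145.845), P1=(85.492,147.308), P2=(102.380,53.394), P3=(85.364,76.840); sampled at t=k/8. Machine vertices: (101.455,78.574) → (96.878,82.081) → (94.599,92.036) → (93.835,105.947) → (93.804,121.320) → (93.724,135.663) → (92.812,146.483) → (90.286,151.286) → (85.364,147.579). Open path.

**Shape 6** — `<path>` rectangle, stroke `#ff00ff` → engrave (S162, F3406). Machine vertices: (33.455,188.881) → (52.313,188.881) → (52.313,116.451) → (33.455,116.451) → (33.455,188.881). Closed: final G1 returns to the first vertex.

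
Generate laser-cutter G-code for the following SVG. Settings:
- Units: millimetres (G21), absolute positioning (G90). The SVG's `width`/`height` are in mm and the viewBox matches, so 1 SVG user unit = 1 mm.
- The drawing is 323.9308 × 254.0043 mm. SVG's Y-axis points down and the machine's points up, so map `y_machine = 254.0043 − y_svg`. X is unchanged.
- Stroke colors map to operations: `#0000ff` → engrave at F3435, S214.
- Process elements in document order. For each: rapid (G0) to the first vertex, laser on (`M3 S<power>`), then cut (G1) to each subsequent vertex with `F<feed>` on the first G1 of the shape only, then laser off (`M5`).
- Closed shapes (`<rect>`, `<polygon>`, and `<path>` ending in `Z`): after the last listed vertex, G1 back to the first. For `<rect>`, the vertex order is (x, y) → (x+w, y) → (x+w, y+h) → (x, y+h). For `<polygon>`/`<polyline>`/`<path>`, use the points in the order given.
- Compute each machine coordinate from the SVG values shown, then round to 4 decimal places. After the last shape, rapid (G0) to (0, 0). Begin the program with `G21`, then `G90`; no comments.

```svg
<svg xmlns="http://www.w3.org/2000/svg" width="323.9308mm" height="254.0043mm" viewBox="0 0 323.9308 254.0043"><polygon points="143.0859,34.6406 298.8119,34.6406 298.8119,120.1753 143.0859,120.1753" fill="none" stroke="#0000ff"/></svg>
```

G21
G90
G0 X143.0859 Y219.3637
M3 S214
G1 X298.8119 Y219.3637 F3435
G1 X298.8119 Y133.8290
G1 X143.0859 Y133.8290
G1 X143.0859 Y219.3637
M5
G0 X0.0000 Y0.0000

viewBox `0 0 323.9308 254.0043` with mm width/height → 1 unit = 1 mm. Flip: y_m = 254.0043 − y_svg.

**Shape 1** — `<polygon>` rectangle, stroke `#0000ff` → engrave (S214, F3435). Machine vertices: (143.0859,219.3637) → (298.8119,219.3637) → (298.8119,133.8290) → (143.0859,133.8290) → (143.0859,219.3637). Closed: final G1 returns to the first vertex.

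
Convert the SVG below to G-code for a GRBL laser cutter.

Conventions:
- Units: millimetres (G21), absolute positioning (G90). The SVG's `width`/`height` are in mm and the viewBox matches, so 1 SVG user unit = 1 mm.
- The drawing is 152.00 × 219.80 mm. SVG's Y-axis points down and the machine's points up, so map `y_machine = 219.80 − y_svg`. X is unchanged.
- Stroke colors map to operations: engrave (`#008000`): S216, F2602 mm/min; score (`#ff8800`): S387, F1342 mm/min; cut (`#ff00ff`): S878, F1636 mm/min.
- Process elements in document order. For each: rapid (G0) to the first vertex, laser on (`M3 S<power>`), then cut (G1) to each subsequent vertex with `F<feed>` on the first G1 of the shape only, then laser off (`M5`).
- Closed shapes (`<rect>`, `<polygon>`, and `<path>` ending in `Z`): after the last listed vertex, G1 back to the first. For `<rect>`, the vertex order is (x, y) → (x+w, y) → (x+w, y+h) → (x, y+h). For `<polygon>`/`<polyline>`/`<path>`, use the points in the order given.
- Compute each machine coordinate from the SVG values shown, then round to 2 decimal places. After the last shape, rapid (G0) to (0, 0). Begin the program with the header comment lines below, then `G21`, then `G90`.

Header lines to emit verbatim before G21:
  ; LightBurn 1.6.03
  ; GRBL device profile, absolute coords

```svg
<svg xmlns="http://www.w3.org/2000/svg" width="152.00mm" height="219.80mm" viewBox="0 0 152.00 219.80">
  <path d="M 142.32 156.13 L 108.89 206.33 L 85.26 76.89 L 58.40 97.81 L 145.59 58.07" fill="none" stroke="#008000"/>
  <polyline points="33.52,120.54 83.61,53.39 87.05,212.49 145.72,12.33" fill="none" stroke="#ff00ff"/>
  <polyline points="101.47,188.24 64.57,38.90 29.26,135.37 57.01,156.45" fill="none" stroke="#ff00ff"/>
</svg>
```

; LightBurn 1.6.03
; GRBL device profile, absolute coords
G21
G90
G0 X142.32 Y63.67
M3 S216
G1 X108.89 Y13.47 F2602
G1 X85.26 Y142.91
G1 X58.40 Y121.99
G1 X145.59 Y161.73
M5
G0 X33.52 Y99.26
M3 S878
G1 X83.61 Y166.41 F1636
G1 X87.05 Y7.31
G1 X145.72 Y207.47
M5
G0 X101.47 Y31.56
M3 S878
G1 X64.57 Y180.90 F1636
G1 X29.26 Y84.43
G1 X57.01 Y63.35
M5
G0 X0.00 Y0.00

viewBox `0 0 152.00 219.80` with mm width/height → 1 unit = 1 mm. Flip: y_m = 219.80 − y_svg.

**Shape 1** — `<path>` open polyline, stroke `#008000` → engrave (S216, F2602). Machine vertices: (142.32,63.67) → (108.89,13.47) → (85.26,142.91) → (58.40,121.99) → (145.59,161.73). Open path.

**Shape 2** — `<polyline>` open polyline, stroke `#ff00ff` → cut (S878, F1636). Machine vertices: (33.52,99.26) → (83.61,166.41) → (87.05,7.31) → (145.72,207.47). Open path.

**Shape 3** — `<polyline>` open polyline, stroke `#ff00ff` → cut (S878, F1636). Machine vertices: (101.47,31.56) → (64.57,180.90) → (29.26,84.43) → (57.01,63.35). Open path.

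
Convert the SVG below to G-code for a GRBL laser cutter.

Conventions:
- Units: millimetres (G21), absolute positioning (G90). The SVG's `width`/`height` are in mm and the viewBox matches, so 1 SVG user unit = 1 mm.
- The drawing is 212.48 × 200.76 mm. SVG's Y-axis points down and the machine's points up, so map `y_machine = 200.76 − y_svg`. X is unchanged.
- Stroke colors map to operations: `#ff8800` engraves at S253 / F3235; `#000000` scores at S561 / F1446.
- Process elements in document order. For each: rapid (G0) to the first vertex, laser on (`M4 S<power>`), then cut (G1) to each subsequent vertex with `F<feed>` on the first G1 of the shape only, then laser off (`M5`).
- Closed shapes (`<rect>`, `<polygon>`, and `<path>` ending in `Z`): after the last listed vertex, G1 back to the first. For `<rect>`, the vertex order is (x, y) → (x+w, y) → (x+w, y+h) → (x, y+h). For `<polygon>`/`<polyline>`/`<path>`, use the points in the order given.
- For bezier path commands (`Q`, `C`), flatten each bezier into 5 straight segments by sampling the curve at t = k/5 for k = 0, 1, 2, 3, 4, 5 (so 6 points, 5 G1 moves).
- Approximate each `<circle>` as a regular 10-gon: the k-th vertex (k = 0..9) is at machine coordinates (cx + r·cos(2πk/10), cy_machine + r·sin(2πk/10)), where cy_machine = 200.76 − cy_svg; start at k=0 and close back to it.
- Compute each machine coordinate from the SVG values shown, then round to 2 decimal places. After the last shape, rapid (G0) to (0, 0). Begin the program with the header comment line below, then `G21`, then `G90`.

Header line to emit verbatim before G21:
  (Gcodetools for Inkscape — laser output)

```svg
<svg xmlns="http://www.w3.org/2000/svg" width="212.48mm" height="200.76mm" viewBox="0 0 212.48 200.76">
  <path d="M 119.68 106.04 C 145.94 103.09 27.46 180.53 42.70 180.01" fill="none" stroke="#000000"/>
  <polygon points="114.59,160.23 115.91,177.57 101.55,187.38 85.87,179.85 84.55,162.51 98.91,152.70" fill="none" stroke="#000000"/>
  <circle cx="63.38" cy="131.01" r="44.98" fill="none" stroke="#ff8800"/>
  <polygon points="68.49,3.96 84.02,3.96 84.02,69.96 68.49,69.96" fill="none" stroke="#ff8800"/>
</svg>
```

Since the viewBox matches the mm dimensions, user units are millimetres directly. The only transform is the Y-flip y_m = 200.76 − y_svg.

Shape 1 is a cubic bezier drawn with `<path>`. Its stroke #000000 means score at S561, F1446. After flipping Y the toolpath is (119.68,94.72) → (120.29,88.11) → (99.54,69.81) → (70.78,47.41) → (47.37,28.53) → (42.70,20.75).

Shape 2 is a regular polygon drawn with `<polygon>`. Its stroke #000000 means score at S561, F1446. After flipping Y the toolpath is (114.59,40.53) → (115.91,23.19) → (101.55,13.38) → (85.87,20.91) → (84.55,38.25) → (98.91,48.06) → (114.59,40.53), returning to the start.

Shape 3 is a circle drawn with `<circle>`. Its stroke #ff8800 means engrave at S253, F3235. After flipping Y the toolpath is (108.36,69.75) → (99.77,96.19) → (77.28,112.53) → (49.48,112.53) → (26.99,96.19) → (18.40,69.75) → (26.99,43.31) → (49.48,26.97) → (77.28,26.97) → (99.77,43.31) → (108.36,69.75), returning to the start.

Shape 4 is a rectangle drawn with `<polygon>`. Its stroke #ff8800 means engrave at S253, F3235. After flipping Y the toolpath is (68.49,196.80) → (84.02,196.80) → (84.02,130.80) → (68.49,130.80) → (68.49,196.80), returning to the start.

(Gcodetools for Inkscape — laser output)
G21
G90
G0 X119.68 Y94.72
M4 S561
G1 X120.29 Y88.11 F1446
G1 X99.54 Y69.81
G1 X70.78 Y47.41
G1 X47.37 Y28.53
G1 X42.70 Y20.75
M5
G0 X114.59 Y40.53
M4 S561
G1 X115.91 Y23.19 F1446
G1 X101.55 Y13.38
G1 X85.87 Y20.91
G1 X84.55 Y38.25
G1 X98.91 Y48.06
G1 X114.59 Y40.53
M5
G0 X108.36 Y69.75
M4 S253
G1 X99.77 Y96.19 F3235
G1 X77.28 Y112.53
G1 X49.48 Y112.53
G1 X26.99 Y96.19
G1 X18.40 Y69.75
G1 X26.99 Y43.31
G1 X49.48 Y26.97
G1 X77.28 Y26.97
G1 X99.77 Y43.31
G1 X108.36 Y69.75
M5
G0 X68.49 Y196.80
M4 S253
G1 X84.02 Y196.80 F3235
G1 X84.02 Y130.80
G1 X68.49 Y130.80
G1 X68.49 Y196.80
M5
G0 X0.00 Y0.00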